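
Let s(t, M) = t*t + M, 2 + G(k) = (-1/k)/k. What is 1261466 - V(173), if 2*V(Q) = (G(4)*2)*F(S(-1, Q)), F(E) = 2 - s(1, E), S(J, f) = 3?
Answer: 10091695/8 ≈ 1.2615e+6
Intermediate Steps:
G(k) = -2 - 1/k² (G(k) = -2 + (-1/k)/k = -2 - 1/k²)
s(t, M) = M + t² (s(t, M) = t² + M = M + t²)
F(E) = 1 - E (F(E) = 2 - (E + 1²) = 2 - (E + 1) = 2 - (1 + E) = 2 + (-1 - E) = 1 - E)
V(Q) = 33/8 (V(Q) = (((-2 - 1/4²)*2)*(1 - 1*3))/2 = (((-2 - 1*1/16)*2)*(1 - 3))/2 = (((-2 - 1/16)*2)*(-2))/2 = (-33/16*2*(-2))/2 = (-33/8*(-2))/2 = (½)*(33/4) = 33/8)
1261466 - V(173) = 1261466 - 1*33/8 = 1261466 - 33/8 = 10091695/8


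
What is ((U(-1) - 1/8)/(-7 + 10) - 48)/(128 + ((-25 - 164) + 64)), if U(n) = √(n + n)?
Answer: -1153/72 + I*√2/9 ≈ -16.014 + 0.15713*I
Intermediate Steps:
U(n) = √2*√n (U(n) = √(2*n) = √2*√n)
((U(-1) - 1/8)/(-7 + 10) - 48)/(128 + ((-25 - 164) + 64)) = ((√2*√(-1) - 1/8)/(-7 + 10) - 48)/(128 + ((-25 - 164) + 64)) = ((√2*I - 1*⅛)/3 - 48)/(128 + (-189 + 64)) = ((I*√2 - ⅛)*(⅓) - 48)/(128 - 125) = ((-⅛ + I*√2)*(⅓) - 48)/3 = ((-1/24 + I*√2/3) - 48)*(⅓) = (-1153/24 + I*√2/3)*(⅓) = -1153/72 + I*√2/9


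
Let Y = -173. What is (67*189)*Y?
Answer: -2190699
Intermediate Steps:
(67*189)*Y = (67*189)*(-173) = 12663*(-173) = -2190699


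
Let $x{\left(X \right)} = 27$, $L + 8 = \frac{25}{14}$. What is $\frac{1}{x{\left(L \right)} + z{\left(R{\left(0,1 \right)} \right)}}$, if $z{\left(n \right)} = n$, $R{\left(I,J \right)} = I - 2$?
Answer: $\frac{1}{25} \approx 0.04$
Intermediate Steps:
$R{\left(I,J \right)} = -2 + I$ ($R{\left(I,J \right)} = I - 2 = -2 + I$)
$L = - \frac{87}{14}$ ($L = -8 + \frac{25}{14} = - \frac{87}{14} \approx -6.2143$)
$\frac{1}{x{\left(L \right)} + z{\left(R{\left(0,1 \right)} \right)}} = \frac{1}{27 + \left(-2 + 0\right)} = \frac{1}{27 - 2} = \frac{1}{25}$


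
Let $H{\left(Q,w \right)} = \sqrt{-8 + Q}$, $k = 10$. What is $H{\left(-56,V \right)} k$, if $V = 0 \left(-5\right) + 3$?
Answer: $80 i \approx 80.0 i$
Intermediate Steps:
$V = 3$ ($V = 0 + 3 = 3$)
$H{\left(-56,V \right)} k = \sqrt{-8 - 56} \cdot 10 = \sqrt{-64} \cdot 10 = 8 i 10 = 80 i$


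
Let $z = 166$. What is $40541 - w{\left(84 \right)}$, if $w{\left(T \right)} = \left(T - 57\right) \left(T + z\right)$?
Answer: $33791$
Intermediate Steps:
$w{\left(T \right)} = \left(-57 + T\right) \left(166 + T\right)$ ($w{\left(T \right)} = \left(T - 57\right) \left(T + 166\right) = \left(-57 + T\right) \left(166 + T\right)$)
$40541 - w{\left(84 \right)} = 40541 - \left(-9462 + 84^{2} + 109 \cdot 84\right) = 40541 - \left(-9462 + 7056 + 9156\right) = 40541 - 6750 = 33791$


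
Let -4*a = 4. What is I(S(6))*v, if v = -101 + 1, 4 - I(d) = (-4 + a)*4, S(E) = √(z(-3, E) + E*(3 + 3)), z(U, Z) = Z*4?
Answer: -2400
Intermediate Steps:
a = -1 (a = -¼*4 = -1)
z(U, Z) = 4*Z
S(E) = √10*√E (S(E) = √(4*E + E*(3 + 3)) = √(4*E + E*6) = √(4*E + 6*E) = √(10*E) = √10*√E)
I(d) = 24 (I(d) = 4 - (-4 - 1)*4 = 4 - (-5)*4 = 4 - 1*(-20) = 4 + 20 = 24)
v = -100
I(S(6))*v = 24*(-100) = -2400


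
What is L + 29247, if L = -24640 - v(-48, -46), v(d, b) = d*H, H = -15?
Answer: 3887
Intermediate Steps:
v(d, b) = -15*d (v(d, b) = d*(-15) = -15*d)
L = -25360 (L = -24640 - (-15)*(-48) = -24640 - 1*720 = -24640 - 720 = -25360)
L + 29247 = -25360 + 29247 = 3887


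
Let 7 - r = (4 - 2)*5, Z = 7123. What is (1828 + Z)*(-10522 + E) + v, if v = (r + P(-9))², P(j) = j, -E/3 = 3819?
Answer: -196733885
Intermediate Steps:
E = -11457 (E = -3*3819 = -11457)
r = -3 (r = 7 - (4 - 2)*5 = 7 - 2*5 = 7 - 1*10 = 7 - 10 = -3)
v = 144 (v = (-3 - 9)² = (-12)² = 144)
(1828 + Z)*(-10522 + E) + v = (1828 + 7123)*(-10522 - 11457) + 144 = 8951*(-21979) + 144 = -196734029 + 144 = -196733885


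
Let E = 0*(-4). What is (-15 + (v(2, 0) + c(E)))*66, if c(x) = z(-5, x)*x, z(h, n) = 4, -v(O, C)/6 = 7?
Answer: -3762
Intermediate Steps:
v(O, C) = -42 (v(O, C) = -6*7 = -42)
E = 0
c(x) = 4*x
(-15 + (v(2, 0) + c(E)))*66 = (-15 + (-42 + 4*0))*66 = (-15 + (-42 + 0))*66 = (-15 - 42)*66 = -57*66 = -3762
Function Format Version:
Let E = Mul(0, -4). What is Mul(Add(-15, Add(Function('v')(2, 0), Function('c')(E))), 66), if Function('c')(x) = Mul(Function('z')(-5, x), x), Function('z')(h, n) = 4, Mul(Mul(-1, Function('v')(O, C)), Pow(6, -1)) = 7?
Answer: -3762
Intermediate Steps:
Function('v')(O, C) = -42 (Function('v')(O, C) = Mul(-6, 7) = -42)
E = 0
Function('c')(x) = Mul(4, x)
Mul(Add(-15, Add(Function('v')(2, 0), Function('c')(E))), 66) = Mul(Add(-15, Add(-42, Mul(4, 0))), 66) = Mul(Add(-15, Add(-42, 0)), 66) = Mul(Add(-15, -42), 66) = Mul(-57, 66) = -3762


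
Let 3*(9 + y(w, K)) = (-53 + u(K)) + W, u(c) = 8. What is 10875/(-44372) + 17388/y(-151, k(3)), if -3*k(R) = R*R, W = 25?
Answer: -2315132133/2085484 ≈ -1110.1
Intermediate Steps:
k(R) = -R²/3 (k(R) = -R*R/3 = -R²/3)
y(w, K) = -47/3 (y(w, K) = -9 + ((-53 + 8) + 25)/3 = -9 + (-45 + 25)/3 = -9 + (⅓)*(-20) = -9 - 20/3 = -47/3)
10875/(-44372) + 17388/y(-151, k(3)) = 10875/(-44372) + 17388/(-47/3) = 10875*(-1/44372) + 17388*(-3/47) = -10875/44372 - 52164/47 = -2315132133/2085484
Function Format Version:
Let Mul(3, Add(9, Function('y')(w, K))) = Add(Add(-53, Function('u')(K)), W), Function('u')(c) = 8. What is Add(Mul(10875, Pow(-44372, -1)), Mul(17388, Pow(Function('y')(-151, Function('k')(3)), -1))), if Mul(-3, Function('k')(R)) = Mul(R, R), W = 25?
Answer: Rational(-2315132133, 2085484) ≈ -1110.1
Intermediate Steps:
Function('k')(R) = Mul(Rational(-1, 3), Pow(R, 2)) (Function('k')(R) = Mul(Rational(-1, 3), Mul(R, R)) = Mul(Rational(-1, 3), Pow(R, 2)))
Function('y')(w, K) = Rational(-47, 3) (Function('y')(w, K) = Add(-9, Mul(Rational(1, 3), Add(Add(-53, 8), 25))) = Add(-9, Mul(Rational(1, 3), Add(-45, 25))) = Add(-9, Mul(Rational(1, 3), -20)) = Add(-9, Rational(-20, 3)) = Rational(-47, 3))
Add(Mul(10875, Pow(-44372, -1)), Mul(17388, Pow(Function('y')(-151, Function('k')(3)), -1))) = Add(Mul(10875, Pow(-44372, -1)), Mul(17388, Pow(Rational(-47, 3), -1))) = Add(Mul(10875, Rational(-1, 44372)), Mul(17388, Rational(-3, 47))) = Add(Rational(-10875, 44372), Rational(-52164, 47)) = Rational(-2315132133, 2085484)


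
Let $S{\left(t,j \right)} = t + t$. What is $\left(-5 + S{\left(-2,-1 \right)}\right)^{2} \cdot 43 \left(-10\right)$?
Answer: $-34830$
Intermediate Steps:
$S{\left(t,j \right)} = 2 t$
$\left(-5 + S{\left(-2,-1 \right)}\right)^{2} \cdot 43 \left(-10\right) = \left(-5 + 2 \left(-2\right)\right)^{2} \cdot 43 \left(-10\right) = \left(-5 - 4\right)^{2} \cdot 43 \left(-10\right) = \left(-9\right)^{2} \cdot 43 \left(-10\right) = 81 \cdot 43 \left(-10\right) = 3483 \left(-10\right) = -34830$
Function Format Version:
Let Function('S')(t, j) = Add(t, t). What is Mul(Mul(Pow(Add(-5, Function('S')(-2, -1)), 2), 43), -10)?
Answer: -34830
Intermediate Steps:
Function('S')(t, j) = Mul(2, t)
Mul(Mul(Pow(Add(-5, Function('S')(-2, -1)), 2), 43), -10) = Mul(Mul(Pow(Add(-5, Mul(2, -2)), 2), 43), -10) = Mul(Mul(Pow(Add(-5, -4), 2), 43), -10) = Mul(Mul(Pow(-9, 2), 43), -10) = Mul(Mul(81, 43), -10) = Mul(3483, -10) = -34830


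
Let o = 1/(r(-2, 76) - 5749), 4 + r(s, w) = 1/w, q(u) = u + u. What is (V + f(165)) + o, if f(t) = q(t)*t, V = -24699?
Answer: 13007940401/437227 ≈ 29751.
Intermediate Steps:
q(u) = 2*u
r(s, w) = -4 + 1/w
f(t) = 2*t**2 (f(t) = (2*t)*t = 2*t**2)
o = -76/437227 (o = 1/((-4 + 1/76) - 5749) = 1/(-303/76 - 5749) = 1/(-437227/76) = -76/437227 ≈ -0.00017382)
(V + f(165)) + o = (-24699 + 2*165**2) - 76/437227 = (-24699 + 2*27225) - 76/437227 = (-24699 + 54450) - 76/437227 = 29751 - 76/437227 = 13007940401/437227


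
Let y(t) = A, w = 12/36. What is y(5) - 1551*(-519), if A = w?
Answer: 2414908/3 ≈ 8.0497e+5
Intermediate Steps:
w = ⅓ (w = 12*(1/36) = ⅓ ≈ 0.33333)
A = ⅓ ≈ 0.33333
y(t) = ⅓
y(5) - 1551*(-519) = ⅓ - 1551*(-519) = ⅓ + 804969 = 2414908/3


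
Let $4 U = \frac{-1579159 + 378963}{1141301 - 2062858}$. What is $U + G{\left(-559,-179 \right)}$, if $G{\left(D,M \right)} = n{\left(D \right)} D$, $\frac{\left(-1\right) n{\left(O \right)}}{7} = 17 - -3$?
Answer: $\frac{72121350869}{921557} \approx 78260.0$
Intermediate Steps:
$n{\left(O \right)} = -140$ ($n{\left(O \right)} = - 7 \left(17 - -3\right) = - 7 \left(17 + 3\right) = \left(-7\right) 20 = -140$)
$G{\left(D,M \right)} = - 140 D$
$U = \frac{300049}{921557}$ ($U = \frac{\left(-1579159 + 378963\right) \frac{1}{1141301 - 2062858}}{4} = \frac{\left(-1200196\right) \frac{1}{-921557}}{4} = \frac{\left(-1200196\right) \left(- \frac{1}{921557}\right)}{4} = \frac{1}{4} \cdot \frac{1200196}{921557} = \frac{300049}{921557} \approx 0.32559$)
$U + G{\left(-559,-179 \right)} = \frac{300049}{921557} - -78260 = \frac{300049}{921557} + 78260 = \frac{72121350869}{921557}$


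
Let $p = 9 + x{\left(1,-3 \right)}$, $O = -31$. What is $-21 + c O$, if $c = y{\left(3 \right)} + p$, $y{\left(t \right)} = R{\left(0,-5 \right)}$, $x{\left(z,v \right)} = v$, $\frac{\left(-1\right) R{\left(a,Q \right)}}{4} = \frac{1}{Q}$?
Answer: $- \frac{1159}{5} \approx -231.8$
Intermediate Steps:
$R{\left(a,Q \right)} = - \frac{4}{Q}$
$p = 6$ ($p = 9 - 3 = 6$)
$y{\left(t \right)} = \frac{4}{5}$ ($y{\left(t \right)} = - \frac{4}{-5} = \left(-4\right) \left(- \frac{1}{5}\right) = \frac{4}{5}$)
$c = \frac{34}{5}$ ($c = \frac{4}{5} + 6 = \frac{34}{5} \approx 6.8$)
$-21 + c O = -21 + \frac{34}{5} \left(-31\right) = -21 - \frac{1054}{5} = - \frac{1159}{5}$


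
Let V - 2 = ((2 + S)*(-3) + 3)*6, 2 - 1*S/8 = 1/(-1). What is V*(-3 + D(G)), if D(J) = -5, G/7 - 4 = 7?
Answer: 3584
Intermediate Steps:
G = 77 (G = 28 + 7*7 = 28 + 49 = 77)
S = 24 (S = 16 - 8/(-1) = 16 - 8*(-1) = 16 + 8 = 24)
V = -448 (V = 2 + ((2 + 24)*(-3) + 3)*6 = 2 + (26*(-3) + 3)*6 = 2 + (-78 + 3)*6 = 2 - 75*6 = 2 - 450 = -448)
V*(-3 + D(G)) = -448*(-3 - 5) = -448*(-8) = 3584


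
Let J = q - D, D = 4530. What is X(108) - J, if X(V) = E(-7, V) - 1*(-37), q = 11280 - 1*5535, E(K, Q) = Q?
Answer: -1070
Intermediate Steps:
q = 5745 (q = 11280 - 5535 = 5745)
X(V) = 37 + V (X(V) = V - 1*(-37) = V + 37 = 37 + V)
J = 1215 (J = 5745 - 1*4530 = 5745 - 4530 = 1215)
X(108) - J = (37 + 108) - 1*1215 = 145 - 1215 = -1070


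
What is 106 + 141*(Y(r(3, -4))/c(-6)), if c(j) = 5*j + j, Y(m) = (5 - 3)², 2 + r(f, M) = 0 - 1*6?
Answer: 271/3 ≈ 90.333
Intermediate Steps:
r(f, M) = -8 (r(f, M) = -2 + (0 - 1*6) = -2 + (0 - 6) = -2 - 6 = -8)
Y(m) = 4 (Y(m) = 2² = 4)
c(j) = 6*j
106 + 141*(Y(r(3, -4))/c(-6)) = 106 + 141*(4/((6*(-6)))) = 106 + 141*(4/(-36)) = 106 + 141*(4*(-1/36)) = 106 + 141*(-⅑) = 106 - 47/3 = 271/3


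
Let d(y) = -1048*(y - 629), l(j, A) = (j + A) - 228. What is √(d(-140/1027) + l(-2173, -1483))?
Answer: 38*√478755563/1027 ≈ 809.60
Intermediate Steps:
l(j, A) = -228 + A + j (l(j, A) = (A + j) - 228 = -228 + A + j)
d(y) = 659192 - 1048*y (d(y) = -1048*(-629 + y) = 659192 - 1048*y)
√(d(-140/1027) + l(-2173, -1483)) = √((659192 - (-146720)/1027) + (-228 - 1483 - 2173)) = √((659192 - (-146720)/1027) - 3884) = √((659192 - 1048*(-140/1027)) - 3884) = √((659192 + 146720/1027) - 3884) = √(677136904/1027 - 3884) = √(673148036/1027) = 38*√478755563/1027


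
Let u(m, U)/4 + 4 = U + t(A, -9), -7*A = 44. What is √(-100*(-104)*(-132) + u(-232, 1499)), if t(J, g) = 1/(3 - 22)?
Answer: 4*I*√30838881/19 ≈ 1169.1*I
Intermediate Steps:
A = -44/7 (A = -⅐*44 = -44/7 ≈ -6.2857)
t(J, g) = -1/19 (t(J, g) = 1/(-19) = -1/19)
u(m, U) = -308/19 + 4*U (u(m, U) = -16 + 4*(U - 1/19) = -16 + 4*(-1/19 + U) = -16 + (-4/19 + 4*U) = -308/19 + 4*U)
√(-100*(-104)*(-132) + u(-232, 1499)) = √(-100*(-104)*(-132) + (-308/19 + 4*1499)) = √(10400*(-132) + (-308/19 + 5996)) = √(-1372800 + 113616/19) = √(-25969584/19) = 4*I*√30838881/19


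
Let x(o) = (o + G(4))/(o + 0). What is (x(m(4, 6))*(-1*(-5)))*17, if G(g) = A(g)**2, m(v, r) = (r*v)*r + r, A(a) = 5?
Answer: 595/6 ≈ 99.167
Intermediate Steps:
m(v, r) = r + v*r**2 (m(v, r) = v*r**2 + r = r + v*r**2)
G(g) = 25 (G(g) = 5**2 = 25)
x(o) = (25 + o)/o (x(o) = (o + 25)/(o + 0) = (25 + o)/o)
(x(m(4, 6))*(-1*(-5)))*17 = (((25 + 6*(1 + 6*4))/((6*(1 + 6*4))))*(-1*(-5)))*17 = (((25 + 6*(1 + 24))/((6*(1 + 24))))*5)*17 = (((25 + 6*25)/((6*25)))*5)*17 = (((25 + 150)/150)*5)*17 = (((1/150)*175)*5)*17 = ((7/6)*5)*17 = (35/6)*17 = 595/6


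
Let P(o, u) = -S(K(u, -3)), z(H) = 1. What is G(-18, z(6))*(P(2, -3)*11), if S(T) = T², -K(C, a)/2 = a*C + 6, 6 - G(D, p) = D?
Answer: -237600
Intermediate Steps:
G(D, p) = 6 - D
K(C, a) = -12 - 2*C*a (K(C, a) = -2*(a*C + 6) = -2*(C*a + 6) = -2*(6 + C*a) = -12 - 2*C*a)
P(o, u) = -(-12 + 6*u)² (P(o, u) = -(-12 - 2*u*(-3))² = -(-12 + 6*u)²)
G(-18, z(6))*(P(2, -3)*11) = (6 - 1*(-18))*(-36*(-2 - 3)²*11) = (6 + 18)*(-36*(-5)²*11) = 24*(-36*25*11) = 24*(-900*11) = 24*(-9900) = -237600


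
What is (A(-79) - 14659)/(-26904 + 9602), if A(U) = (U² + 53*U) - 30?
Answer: 12635/17302 ≈ 0.73026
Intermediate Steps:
A(U) = -30 + U² + 53*U
(A(-79) - 14659)/(-26904 + 9602) = ((-30 + (-79)² + 53*(-79)) - 14659)/(-26904 + 9602) = ((-30 + 6241 - 4187) - 14659)/(-17302) = (2024 - 14659)*(-1/17302) = -12635*(-1/17302) = 12635/17302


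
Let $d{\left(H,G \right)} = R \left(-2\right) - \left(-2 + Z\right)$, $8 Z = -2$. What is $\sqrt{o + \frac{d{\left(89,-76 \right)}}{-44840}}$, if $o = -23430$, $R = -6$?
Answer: $\frac{3 i \sqrt{14499525530}}{2360} \approx 153.07 i$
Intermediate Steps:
$Z = - \frac{1}{4}$ ($Z = \frac{1}{8} \left(-2\right) = - \frac{1}{4} \approx -0.25$)
$d{\left(H,G \right)} = \frac{57}{4}$ ($d{\left(H,G \right)} = \left(-6\right) \left(-2\right) + \left(2 - - \frac{1}{4}\right) = 12 + \left(2 + \frac{1}{4}\right) = 12 + \frac{9}{4} = \frac{57}{4}$)
$\sqrt{o + \frac{d{\left(89,-76 \right)}}{-44840}} = \sqrt{-23430 + \frac{57}{4 \left(-44840\right)}} = \sqrt{-23430 + \frac{57}{4} \left(- \frac{1}{44840}\right)} = \sqrt{-23430 - \frac{3}{9440}} = \sqrt{- \frac{221179203}{9440}} = \frac{3 i \sqrt{14499525530}}{2360}$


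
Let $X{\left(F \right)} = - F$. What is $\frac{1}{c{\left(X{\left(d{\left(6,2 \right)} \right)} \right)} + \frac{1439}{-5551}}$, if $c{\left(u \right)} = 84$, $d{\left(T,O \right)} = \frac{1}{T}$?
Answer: $\frac{5551}{464845} \approx 0.011942$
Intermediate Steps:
$\frac{1}{c{\left(X{\left(d{\left(6,2 \right)} \right)} \right)} + \frac{1439}{-5551}} = \frac{1}{84 + \frac{1439}{-5551}} = \frac{1}{84 + 1439 \left(- \frac{1}{5551}\right)} = \frac{1}{84 - \frac{1439}{5551}} = \frac{1}{\frac{464845}{5551}} = \frac{5551}{464845}$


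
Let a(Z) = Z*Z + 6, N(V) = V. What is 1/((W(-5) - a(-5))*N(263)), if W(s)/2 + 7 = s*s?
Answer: 1/1315 ≈ 0.00076046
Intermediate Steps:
W(s) = -14 + 2*s² (W(s) = -14 + 2*(s*s) = -14 + 2*s²)
a(Z) = 6 + Z² (a(Z) = Z² + 6 = 6 + Z²)
1/((W(-5) - a(-5))*N(263)) = 1/(((-14 + 2*(-5)²) - (6 + (-5)²))*263) = 1/(((-14 + 2*25) - (6 + 25))*263) = 1/(((-14 + 50) - 1*31)*263) = 1/((36 - 31)*263) = 1/(5*263) = 1/1315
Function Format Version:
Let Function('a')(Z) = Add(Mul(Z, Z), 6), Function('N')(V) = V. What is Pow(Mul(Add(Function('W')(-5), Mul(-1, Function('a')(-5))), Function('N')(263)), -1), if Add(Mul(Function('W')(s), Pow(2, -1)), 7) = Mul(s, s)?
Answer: Rational(1, 1315) ≈ 0.00076046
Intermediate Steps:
Function('W')(s) = Add(-14, Mul(2, Pow(s, 2))) (Function('W')(s) = Add(-14, Mul(2, Mul(s, s))) = Add(-14, Mul(2, Pow(s, 2))))
Function('a')(Z) = Add(6, Pow(Z, 2)) (Function('a')(Z) = Add(Pow(Z, 2), 6) = Add(6, Pow(Z, 2)))
Pow(Mul(Add(Function('W')(-5), Mul(-1, Function('a')(-5))), Function('N')(263)), -1) = Pow(Mul(Add(Add(-14, Mul(2, Pow(-5, 2))), Mul(-1, Add(6, Pow(-5, 2)))), 263), -1) = Pow(Mul(Add(Add(-14, Mul(2, 25)), Mul(-1, Add(6, 25))), 263), -1) = Pow(Mul(Add(Add(-14, 50), Mul(-1, 31)), 263), -1) = Pow(Mul(Add(36, -31), 263), -1) = Pow(Mul(5, 263), -1) = Pow(1315, -1) = Rational(1, 1315)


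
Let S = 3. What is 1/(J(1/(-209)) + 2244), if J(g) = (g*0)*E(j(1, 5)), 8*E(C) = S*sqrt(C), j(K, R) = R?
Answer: 1/2244 ≈ 0.00044563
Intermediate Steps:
E(C) = 3*sqrt(C)/8 (E(C) = (3*sqrt(C))/8 = 3*sqrt(C)/8)
J(g) = 0 (J(g) = (g*0)*(3*sqrt(5)/8) = 0*(3*sqrt(5)/8) = 0)
1/(J(1/(-209)) + 2244) = 1/(0 + 2244) = 1/2244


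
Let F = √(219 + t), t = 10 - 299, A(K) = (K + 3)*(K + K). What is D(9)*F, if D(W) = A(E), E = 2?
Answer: 20*I*√70 ≈ 167.33*I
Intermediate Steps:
A(K) = 2*K*(3 + K) (A(K) = (3 + K)*(2*K) = 2*K*(3 + K))
t = -289
D(W) = 20 (D(W) = 2*2*(3 + 2) = 2*2*5 = 20)
F = I*√70 (F = √(219 - 289) = √(-70) = I*√70 ≈ 8.3666*I)
D(9)*F = 20*(I*√70) = 20*I*√70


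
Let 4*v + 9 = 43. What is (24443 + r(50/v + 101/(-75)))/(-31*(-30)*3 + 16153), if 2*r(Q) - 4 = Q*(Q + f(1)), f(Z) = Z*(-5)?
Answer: 39736691357/30794214375 ≈ 1.2904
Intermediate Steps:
f(Z) = -5*Z
v = 17/2 (v = -9/4 + (1/4)*43 = -9/4 + 43/4 = 17/2 ≈ 8.5000)
r(Q) = 2 + Q*(-5 + Q)/2 (r(Q) = 2 + (Q*(Q - 5*1))/2 = 2 + (Q*(Q - 5))/2 = 2 + (Q*(-5 + Q))/2 = 2 + Q*(-5 + Q)/2)
(24443 + r(50/v + 101/(-75)))/(-31*(-30)*3 + 16153) = (24443 + (2 + (50/(17/2) + 101/(-75))**2/2 - 5*(50/(17/2) + 101/(-75))/2))/(-31*(-30)*3 + 16153) = (24443 + (2 + (50*(2/17) + 101*(-1/75))**2/2 - 5*(50*(2/17) + 101*(-1/75))/2))/(930*3 + 16153) = (24443 + (2 + (100/17 - 101/75)**2/2 - 5*(100/17 - 101/75)/2))/(2790 + 16153) = (24443 + (2 + (5783/1275)**2/2 - 5/2*5783/1275))/18943 = (24443 + (2 + (1/2)*(33443089/1625625) - 5783/510))*(1/18943) = (24443 + (2 + 33443089/3251250 - 5783/510))*(1/18943) = (24443 + 1539482/1625625)*(1/18943) = (39736691357/1625625)*(1/18943) = 39736691357/30794214375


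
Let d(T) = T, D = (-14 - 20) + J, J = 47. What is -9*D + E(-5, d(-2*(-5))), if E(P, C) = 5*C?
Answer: -67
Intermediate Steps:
D = 13 (D = (-14 - 20) + 47 = -34 + 47 = 13)
-9*D + E(-5, d(-2*(-5))) = -9*13 + 5*(-2*(-5)) = -117 + 5*10 = -117 + 50 = -67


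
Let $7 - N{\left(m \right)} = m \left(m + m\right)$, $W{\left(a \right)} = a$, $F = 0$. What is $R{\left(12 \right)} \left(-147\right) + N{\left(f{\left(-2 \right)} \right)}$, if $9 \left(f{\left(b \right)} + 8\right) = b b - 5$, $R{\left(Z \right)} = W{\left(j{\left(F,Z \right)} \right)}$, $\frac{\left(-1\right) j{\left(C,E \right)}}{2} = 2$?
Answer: $\frac{37537}{81} \approx 463.42$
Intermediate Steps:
$j{\left(C,E \right)} = -4$ ($j{\left(C,E \right)} = \left(-2\right) 2 = -4$)
$R{\left(Z \right)} = -4$
$f{\left(b \right)} = - \frac{77}{9} + \frac{b^{2}}{9}$ ($f{\left(b \right)} = -8 + \frac{b b - 5}{9} = -8 + \frac{b^{2} - 5}{9} = -8 + \frac{-5 + b^{2}}{9} = -8 + \left(- \frac{5}{9} + \frac{b^{2}}{9}\right) = - \frac{77}{9} + \frac{b^{2}}{9}$)
$N{\left(m \right)} = 7 - 2 m^{2}$ ($N{\left(m \right)} = 7 - m \left(m + m\right) = 7 - m 2 m = 7 - 2 m^{2}$)
$R{\left(12 \right)} \left(-147\right) + N{\left(f{\left(-2 \right)} \right)} = \left(-4\right) \left(-147\right) + \left(7 - 2 \left(- \frac{77}{9} + \frac{\left(-2\right)^{2}}{9}\right)^{2}\right) = 588 + \left(7 - 2 \left(- \frac{77}{9} + \frac{1}{9} \cdot 4\right)^{2}\right) = 588 + \left(7 - 2 \left(- \frac{77}{9} + \frac{4}{9}\right)^{2}\right) = 588 + \left(7 - 2 \left(- \frac{73}{9}\right)^{2}\right) = 588 + \left(7 - \frac{10658}{81}\right) = 588 - \frac{10091}{81} = \frac{37537}{81}$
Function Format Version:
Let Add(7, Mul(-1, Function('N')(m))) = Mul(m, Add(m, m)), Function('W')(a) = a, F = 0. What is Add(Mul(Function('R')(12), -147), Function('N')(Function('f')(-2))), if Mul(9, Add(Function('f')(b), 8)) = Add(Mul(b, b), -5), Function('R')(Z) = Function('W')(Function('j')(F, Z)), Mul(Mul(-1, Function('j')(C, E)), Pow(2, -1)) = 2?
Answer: Rational(37537, 81) ≈ 463.42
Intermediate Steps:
Function('j')(C, E) = -4 (Function('j')(C, E) = Mul(-2, 2) = -4)
Function('R')(Z) = -4
Function('f')(b) = Add(Rational(-77, 9), Mul(Rational(1, 9), Pow(b, 2))) (Function('f')(b) = Add(-8, Mul(Rational(1, 9), Add(Mul(b, b), -5))) = Add(-8, Mul(Rational(1, 9), Add(Pow(b, 2), -5))) = Add(-8, Mul(Rational(1, 9), Add(-5, Pow(b, 2)))) = Add(-8, Add(Rational(-5, 9), Mul(Rational(1, 9), Pow(b, 2)))) = Add(Rational(-77, 9), Mul(Rational(1, 9), Pow(b, 2))))
Function('N')(m) = Add(7, Mul(-2, Pow(m, 2))) (Function('N')(m) = Add(7, Mul(-1, Mul(m, Add(m, m)))) = Add(7, Mul(-1, Mul(m, Mul(2, m)))) = Add(7, Mul(-1, Mul(2, Pow(m, 2)))) = Add(7, Mul(-2, Pow(m, 2))))
Add(Mul(Function('R')(12), -147), Function('N')(Function('f')(-2))) = Add(Mul(-4, -147), Add(7, Mul(-2, Pow(Add(Rational(-77, 9), Mul(Rational(1, 9), Pow(-2, 2))), 2)))) = Add(588, Add(7, Mul(-2, Pow(Add(Rational(-77, 9), Mul(Rational(1, 9), 4)), 2)))) = Add(588, Add(7, Mul(-2, Pow(Add(Rational(-77, 9), Rational(4, 9)), 2)))) = Add(588, Add(7, Mul(-2, Pow(Rational(-73, 9), 2)))) = Add(588, Add(7, Mul(-2, Rational(5329, 81)))) = Add(588, Add(7, Rational(-10658, 81))) = Add(588, Rational(-10091, 81)) = Rational(37537, 81)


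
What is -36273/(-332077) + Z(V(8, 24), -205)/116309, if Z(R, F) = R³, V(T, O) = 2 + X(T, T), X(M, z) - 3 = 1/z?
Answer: 2182951773701/19775254422016 ≈ 0.11039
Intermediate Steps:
X(M, z) = 3 + 1/z
V(T, O) = 5 + 1/T (V(T, O) = 2 + (3 + 1/T) = 5 + 1/T)
-36273/(-332077) + Z(V(8, 24), -205)/116309 = -36273/(-332077) + (5 + 1/8)³/116309 = -36273*(-1/332077) + (5 + ⅛)³*(1/116309) = 36273/332077 + (41/8)³*(1/116309) = 36273/332077 + (68921/512)*(1/116309) = 36273/332077 + 68921/59550208 = 2182951773701/19775254422016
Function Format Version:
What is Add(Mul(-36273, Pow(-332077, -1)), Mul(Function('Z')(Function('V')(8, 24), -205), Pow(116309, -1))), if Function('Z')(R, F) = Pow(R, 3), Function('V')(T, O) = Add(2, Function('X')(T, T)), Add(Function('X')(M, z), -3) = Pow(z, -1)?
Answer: Rational(2182951773701, 19775254422016) ≈ 0.11039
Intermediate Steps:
Function('X')(M, z) = Add(3, Pow(z, -1))
Function('V')(T, O) = Add(5, Pow(T, -1)) (Function('V')(T, O) = Add(2, Add(3, Pow(T, -1))) = Add(5, Pow(T, -1)))
Add(Mul(-36273, Pow(-332077, -1)), Mul(Function('Z')(Function('V')(8, 24), -205), Pow(116309, -1))) = Add(Mul(-36273, Pow(-332077, -1)), Mul(Pow(Add(5, Pow(8, -1)), 3), Pow(116309, -1))) = Add(Mul(-36273, Rational(-1, 332077)), Mul(Pow(Add(5, Rational(1, 8)), 3), Rational(1, 116309))) = Add(Rational(36273, 332077), Mul(Pow(Rational(41, 8), 3), Rational(1, 116309))) = Add(Rational(36273, 332077), Mul(Rational(68921, 512), Rational(1, 116309))) = Add(Rational(36273, 332077), Rational(68921, 59550208)) = Rational(2182951773701, 19775254422016)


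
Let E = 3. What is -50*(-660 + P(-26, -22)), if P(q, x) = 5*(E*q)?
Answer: 52500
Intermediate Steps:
P(q, x) = 15*q (P(q, x) = 5*(3*q) = 15*q)
-50*(-660 + P(-26, -22)) = -50*(-660 + 15*(-26)) = -50*(-660 - 390) = -50*(-1050) = 52500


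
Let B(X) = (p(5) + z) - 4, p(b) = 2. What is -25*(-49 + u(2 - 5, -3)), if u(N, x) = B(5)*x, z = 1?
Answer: 1150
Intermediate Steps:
B(X) = -1 (B(X) = (2 + 1) - 4 = 3 - 4 = -1)
u(N, x) = -x
-25*(-49 + u(2 - 5, -3)) = -25*(-49 - 1*(-3)) = -25*(-49 + 3) = -25*(-46) = 1150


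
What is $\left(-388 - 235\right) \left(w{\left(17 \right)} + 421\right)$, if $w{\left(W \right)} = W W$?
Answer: $-442330$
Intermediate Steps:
$w{\left(W \right)} = W^{2}$
$\left(-388 - 235\right) \left(w{\left(17 \right)} + 421\right) = \left(-388 - 235\right) \left(17^{2} + 421\right) = - 623 \left(289 + 421\right) = \left(-623\right) 710 = -442330$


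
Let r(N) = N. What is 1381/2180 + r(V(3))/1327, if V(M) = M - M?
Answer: 1381/2180 ≈ 0.63349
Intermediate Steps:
V(M) = 0
1381/2180 + r(V(3))/1327 = 1381/2180 + 0/1327 = 1381*(1/2180) + 0*(1/1327) = 1381/2180 + 0 = 1381/2180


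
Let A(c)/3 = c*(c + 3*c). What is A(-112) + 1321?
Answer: 151849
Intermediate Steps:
A(c) = 12*c**2 (A(c) = 3*(c*(c + 3*c)) = 3*(c*(4*c)) = 3*(4*c**2) = 12*c**2)
A(-112) + 1321 = 12*(-112)**2 + 1321 = 12*12544 + 1321 = 150528 + 1321 = 151849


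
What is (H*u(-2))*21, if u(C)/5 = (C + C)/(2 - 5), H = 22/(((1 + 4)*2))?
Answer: 308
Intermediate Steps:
H = 11/5 (H = 22/((5*2)) = 22/10 = 22*(1/10) = 11/5 ≈ 2.2000)
u(C) = -10*C/3 (u(C) = 5*((C + C)/(2 - 5)) = 5*((2*C)/(-3)) = 5*((2*C)*(-1/3)) = 5*(-2*C/3) = -10*C/3)
(H*u(-2))*21 = (11*(-10/3*(-2))/5)*21 = ((11/5)*(20/3))*21 = (44/3)*21 = 308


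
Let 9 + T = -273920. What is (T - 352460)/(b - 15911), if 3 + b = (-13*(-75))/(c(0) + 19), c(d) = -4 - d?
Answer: 626389/15849 ≈ 39.522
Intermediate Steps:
T = -273929 (T = -9 - 273920 = -273929)
b = 62 (b = -3 + (-13*(-75))/((-4 - 1*0) + 19) = -3 + 975/((-4 + 0) + 19) = -3 + 975/(-4 + 19) = -3 + 975/15 = -3 + 975*(1/15) = -3 + 65 = 62)
(T - 352460)/(b - 15911) = (-273929 - 352460)/(62 - 15911) = -626389/(-15849) = -626389*(-1/15849) = 626389/15849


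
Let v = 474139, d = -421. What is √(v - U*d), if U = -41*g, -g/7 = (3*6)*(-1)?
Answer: I*√1700747 ≈ 1304.1*I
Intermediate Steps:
g = 126 (g = -7*3*6*(-1) = -126*(-1) = -7*(-18) = 126)
U = -5166 (U = -41*126 = -5166)
√(v - U*d) = √(474139 - (-5166)*(-421)) = √(474139 - 1*2174886) = √(474139 - 2174886) = √(-1700747) = I*√1700747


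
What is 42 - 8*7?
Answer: -14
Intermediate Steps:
42 - 8*7 = 42 - 56 = -14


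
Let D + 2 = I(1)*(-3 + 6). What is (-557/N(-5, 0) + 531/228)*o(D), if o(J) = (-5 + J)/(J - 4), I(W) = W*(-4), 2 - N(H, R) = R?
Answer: -20989/72 ≈ -291.51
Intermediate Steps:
N(H, R) = 2 - R
I(W) = -4*W
D = -14 (D = -2 + (-4*1)*(-3 + 6) = -2 - 4*3 = -2 - 12 = -14)
o(J) = (-5 + J)/(-4 + J)
(-557/N(-5, 0) + 531/228)*o(D) = (-557/(2 - 1*0) + 531/228)*((-5 - 14)/(-4 - 14)) = (-557/(2 + 0) + 531*(1/228))*(-19/(-18)) = (-557/2 + 177/76)*(-1/18*(-19)) = (-557*1/2 + 177/76)*(19/18) = (-557/2 + 177/76)*(19/18) = -20989/76*19/18 = -20989/72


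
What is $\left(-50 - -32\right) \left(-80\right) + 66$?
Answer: $1506$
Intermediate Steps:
$\left(-50 - -32\right) \left(-80\right) + 66 = \left(-50 + 32\right) \left(-80\right) + 66 = \left(-18\right) \left(-80\right) + 66 = 1440 + 66 = 1506$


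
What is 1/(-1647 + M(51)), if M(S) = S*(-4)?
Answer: -1/1851 ≈ -0.00054025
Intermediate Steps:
M(S) = -4*S
1/(-1647 + M(51)) = 1/(-1647 - 4*51) = 1/(-1647 - 204) = 1/(-1851) = -1/1851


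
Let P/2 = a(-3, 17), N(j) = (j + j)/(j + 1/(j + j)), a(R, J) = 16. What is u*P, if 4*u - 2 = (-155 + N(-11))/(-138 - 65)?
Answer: 1086712/49329 ≈ 22.030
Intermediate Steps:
N(j) = 2*j/(j + 1/(2*j)) (N(j) = (2*j)/(j + 1/(2*j)) = 2*j/(j + 1/(2*j)))
u = 135839/197316 (u = ½ + ((-155 + 4*(-11)²/(1 + 2*(-11)²))/(-138 - 65))/4 = ½ + ((-155 + 4*121/(1 + 2*121))/(-203))/4 = ½ + ((-155 + 4*121/(1 + 242))*(-1/203))/4 = ½ + ((-155 + 4*121/243)*(-1/203))/4 = ½ + ((-155 + 4*121*(1/243))*(-1/203))/4 = ½ + ((-155 + 484/243)*(-1/203))/4 = ½ + (-37181/243*(-1/203))/4 = ½ + (¼)*(37181/49329) = ½ + 37181/197316 = 135839/197316 ≈ 0.68843)
P = 32 (P = 2*16 = 32)
u*P = (135839/197316)*32 = 1086712/49329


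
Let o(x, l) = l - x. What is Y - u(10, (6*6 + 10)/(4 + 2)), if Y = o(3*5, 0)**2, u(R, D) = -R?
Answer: 235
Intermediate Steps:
Y = 225 (Y = (0 - 3*5)**2 = (0 - 1*15)**2 = (0 - 15)**2 = (-15)**2 = 225)
Y - u(10, (6*6 + 10)/(4 + 2)) = 225 - (-1)*10 = 225 - 1*(-10) = 225 + 10 = 235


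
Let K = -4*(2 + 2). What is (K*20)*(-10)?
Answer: 3200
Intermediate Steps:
K = -16 (K = -4*4 = -16)
(K*20)*(-10) = -16*20*(-10) = -320*(-10) = 3200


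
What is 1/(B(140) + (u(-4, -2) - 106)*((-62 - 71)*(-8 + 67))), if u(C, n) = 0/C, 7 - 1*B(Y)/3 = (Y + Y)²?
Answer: 1/596603 ≈ 1.6762e-6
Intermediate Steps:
B(Y) = 21 - 12*Y² (B(Y) = 21 - 3*(Y + Y)² = 21 - 3*4*Y² = 21 - 12*Y²)
u(C, n) = 0
1/(B(140) + (u(-4, -2) - 106)*((-62 - 71)*(-8 + 67))) = 1/((21 - 12*140²) + (0 - 106)*((-62 - 71)*(-8 + 67))) = 1/((21 - 12*19600) - (-14098)*59) = 1/((21 - 235200) - 106*(-7847)) = 1/(-235179 + 831782) = 1/596603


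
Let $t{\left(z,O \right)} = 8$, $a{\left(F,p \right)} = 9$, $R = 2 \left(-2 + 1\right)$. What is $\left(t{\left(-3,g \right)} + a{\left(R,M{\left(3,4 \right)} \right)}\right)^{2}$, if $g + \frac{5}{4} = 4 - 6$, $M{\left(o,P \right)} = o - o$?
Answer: $289$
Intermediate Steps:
$M{\left(o,P \right)} = 0$
$R = -2$ ($R = 2 \left(-1\right) = -2$)
$g = - \frac{13}{4}$ ($g = - \frac{5}{4} + \left(4 - 6\right) = - \frac{5}{4} - 2 = - \frac{13}{4} \approx -3.25$)
$\left(t{\left(-3,g \right)} + a{\left(R,M{\left(3,4 \right)} \right)}\right)^{2} = \left(8 + 9\right)^{2} = 17^{2} = 289$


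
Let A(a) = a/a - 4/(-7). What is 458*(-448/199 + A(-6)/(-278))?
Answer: -200145313/193627 ≈ -1033.7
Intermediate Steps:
A(a) = 11/7 (A(a) = 1 - 4*(-⅐) = 1 + 4/7 = 11/7)
458*(-448/199 + A(-6)/(-278)) = 458*(-448/199 + (11/7)/(-278)) = 458*(-448*1/199 + (11/7)*(-1/278)) = 458*(-448/199 - 11/1946) = 458*(-873997/387254) = -200145313/193627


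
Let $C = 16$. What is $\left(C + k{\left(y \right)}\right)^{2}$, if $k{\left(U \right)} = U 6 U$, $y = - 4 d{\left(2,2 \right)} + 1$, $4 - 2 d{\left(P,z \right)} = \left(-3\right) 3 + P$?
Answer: $7086244$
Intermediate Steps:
$d{\left(P,z \right)} = \frac{13}{2} - \frac{P}{2}$ ($d{\left(P,z \right)} = 2 - \frac{\left(-3\right) 3 + P}{2} = 2 - \frac{-9 + P}{2} = 2 - \left(- \frac{9}{2} + \frac{P}{2}\right) = \frac{13}{2} - \frac{P}{2}$)
$y = -21$ ($y = - 4 \left(\frac{13}{2} - 1\right) + 1 = \left(-4\right) \frac{11}{2} + 1 = -22 + 1 = -21$)
$k{\left(U \right)} = 6 U^{2}$ ($k{\left(U \right)} = 6 U U = 6 U^{2}$)
$\left(C + k{\left(y \right)}\right)^{2} = \left(16 + 6 \left(-21\right)^{2}\right)^{2} = \left(16 + 6 \cdot 441\right)^{2} = \left(16 + 2646\right)^{2} = 2662^{2} = 7086244$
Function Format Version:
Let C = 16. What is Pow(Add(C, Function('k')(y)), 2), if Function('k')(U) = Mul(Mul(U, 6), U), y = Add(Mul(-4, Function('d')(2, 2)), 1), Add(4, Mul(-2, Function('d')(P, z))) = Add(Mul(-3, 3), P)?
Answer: 7086244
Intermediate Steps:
Function('d')(P, z) = Add(Rational(13, 2), Mul(Rational(-1, 2), P)) (Function('d')(P, z) = Add(2, Mul(Rational(-1, 2), Add(Mul(-3, 3), P))) = Add(2, Mul(Rational(-1, 2), Add(-9, P))) = Add(2, Add(Rational(9, 2), Mul(Rational(-1, 2), P))) = Add(Rational(13, 2), Mul(Rational(-1, 2), P)))
y = -21 (y = Add(Mul(-4, Add(Rational(13, 2), Mul(Rational(-1, 2), 2))), 1) = Add(Mul(-4, Add(Rational(13, 2), -1)), 1) = Add(Mul(-4, Rational(11, 2)), 1) = Add(-22, 1) = -21)
Function('k')(U) = Mul(6, Pow(U, 2)) (Function('k')(U) = Mul(Mul(6, U), U) = Mul(6, Pow(U, 2)))
Pow(Add(C, Function('k')(y)), 2) = Pow(Add(16, Mul(6, Pow(-21, 2))), 2) = Pow(Add(16, Mul(6, 441)), 2) = Pow(Add(16, 2646), 2) = Pow(2662, 2) = 7086244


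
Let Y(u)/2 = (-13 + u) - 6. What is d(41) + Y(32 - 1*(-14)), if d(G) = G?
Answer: 95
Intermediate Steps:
Y(u) = -38 + 2*u (Y(u) = 2*((-13 + u) - 6) = 2*(-19 + u) = -38 + 2*u)
d(41) + Y(32 - 1*(-14)) = 41 + (-38 + 2*(32 - 1*(-14))) = 41 + (-38 + 2*(32 + 14)) = 41 + (-38 + 2*46) = 41 + (-38 + 92) = 41 + 54 = 95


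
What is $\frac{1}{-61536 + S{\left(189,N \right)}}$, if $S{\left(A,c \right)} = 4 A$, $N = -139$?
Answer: $- \frac{1}{60780} \approx -1.6453 \cdot 10^{-5}$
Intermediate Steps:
$\frac{1}{-61536 + S{\left(189,N \right)}} = \frac{1}{-61536 + 4 \cdot 189} = \frac{1}{-61536 + 756} = \frac{1}{-60780} = - \frac{1}{60780}$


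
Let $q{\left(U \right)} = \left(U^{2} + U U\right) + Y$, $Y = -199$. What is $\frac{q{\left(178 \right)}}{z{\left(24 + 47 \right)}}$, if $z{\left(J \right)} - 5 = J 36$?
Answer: $\frac{63169}{2561} \approx 24.666$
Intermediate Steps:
$z{\left(J \right)} = 5 + 36 J$ ($z{\left(J \right)} = 5 + J 36 = 5 + 36 J$)
$q{\left(U \right)} = -199 + 2 U^{2}$ ($q{\left(U \right)} = \left(U^{2} + U U\right) - 199 = \left(U^{2} + U^{2}\right) - 199 = 2 U^{2} - 199 = -199 + 2 U^{2}$)
$\frac{q{\left(178 \right)}}{z{\left(24 + 47 \right)}} = \frac{-199 + 2 \cdot 178^{2}}{5 + 36 \left(24 + 47\right)} = \frac{-199 + 2 \cdot 31684}{5 + 36 \cdot 71} = \frac{-199 + 63368}{5 + 2556} = \frac{63169}{2561}$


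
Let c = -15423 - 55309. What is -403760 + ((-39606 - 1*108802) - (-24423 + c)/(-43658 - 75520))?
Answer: -65806373059/119178 ≈ -5.5217e+5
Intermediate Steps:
c = -70732
-403760 + ((-39606 - 1*108802) - (-24423 + c)/(-43658 - 75520)) = -403760 + ((-39606 - 1*108802) - (-24423 - 70732)/(-43658 - 75520)) = -403760 + ((-39606 - 108802) - (-95155)/(-119178)) = -403760 + (-148408 - (-95155)*(-1)/119178) = -403760 + (-148408 - 1*95155/119178) = -403760 + (-148408 - 95155/119178) = -403760 - 17687063779/119178 = -65806373059/119178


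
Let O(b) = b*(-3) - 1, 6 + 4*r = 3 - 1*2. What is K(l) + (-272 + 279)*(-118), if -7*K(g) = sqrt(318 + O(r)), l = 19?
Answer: -826 - sqrt(1283)/14 ≈ -828.56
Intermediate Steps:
r = -5/4 (r = -3/2 + (3 - 1*2)/4 = -3/2 + (3 - 2)/4 = -3/2 + (1/4)*1 = -3/2 + 1/4 = -5/4 ≈ -1.2500)
O(b) = -1 - 3*b (O(b) = -3*b - 1 = -1 - 3*b)
K(g) = -sqrt(1283)/14 (K(g) = -sqrt(318 + (-1 - 3*(-5/4)))/7 = -sqrt(318 + (-1 + 15/4))/7 = -sqrt(318 + 11/4)/7 = -sqrt(1283)/14)
K(l) + (-272 + 279)*(-118) = -sqrt(1283)/14 + (-272 + 279)*(-118) = -sqrt(1283)/14 + 7*(-118) = -sqrt(1283)/14 - 826 = -826 - sqrt(1283)/14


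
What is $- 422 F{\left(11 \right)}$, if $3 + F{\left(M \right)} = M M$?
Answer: $-49796$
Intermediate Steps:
$F{\left(M \right)} = -3 + M^{2}$ ($F{\left(M \right)} = -3 + M M = -3 + M^{2}$)
$- 422 F{\left(11 \right)} = - 422 \left(-3 + 11^{2}\right) = - 422 \left(-3 + 121\right) = \left(-422\right) 118 = -49796$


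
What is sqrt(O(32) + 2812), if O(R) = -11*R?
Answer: 2*sqrt(615) ≈ 49.598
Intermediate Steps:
sqrt(O(32) + 2812) = sqrt(-11*32 + 2812) = sqrt(-352 + 2812) = sqrt(2460) = 2*sqrt(615)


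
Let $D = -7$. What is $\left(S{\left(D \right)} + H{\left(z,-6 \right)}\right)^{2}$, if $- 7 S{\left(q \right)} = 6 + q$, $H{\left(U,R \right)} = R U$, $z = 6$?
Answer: $\frac{63001}{49} \approx 1285.7$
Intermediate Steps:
$S{\left(q \right)} = - \frac{6}{7} - \frac{q}{7}$ ($S{\left(q \right)} = - \frac{6 + q}{7} = - \frac{6}{7} - \frac{q}{7}$)
$\left(S{\left(D \right)} + H{\left(z,-6 \right)}\right)^{2} = \left(\left(- \frac{6}{7} - -1\right) - 36\right)^{2} = \left(\left(- \frac{6}{7} + 1\right) - 36\right)^{2} = \left(\frac{1}{7} - 36\right)^{2} = \left(- \frac{251}{7}\right)^{2} = \frac{63001}{49}$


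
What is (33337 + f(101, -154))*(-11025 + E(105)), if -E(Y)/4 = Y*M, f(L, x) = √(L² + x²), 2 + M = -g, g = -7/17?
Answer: -345302685 - 176085*√33917/17 ≈ -3.4721e+8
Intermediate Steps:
g = -7/17 (g = -7*1/17 = -7/17 ≈ -0.41176)
M = -27/17 (M = -2 - 1*(-7/17) = -2 + 7/17 = -27/17 ≈ -1.5882)
E(Y) = 108*Y/17 (E(Y) = -4*Y*(-27)/17 = -(-108)*Y/17 = 108*Y/17)
(33337 + f(101, -154))*(-11025 + E(105)) = (33337 + √(101² + (-154)²))*(-11025 + (108/17)*105) = (33337 + √(10201 + 23716))*(-11025 + 11340/17) = (33337 + √33917)*(-176085/17) = -345302685 - 176085*√33917/17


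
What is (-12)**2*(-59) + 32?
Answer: -8464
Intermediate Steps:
(-12)**2*(-59) + 32 = 144*(-59) + 32 = -8496 + 32 = -8464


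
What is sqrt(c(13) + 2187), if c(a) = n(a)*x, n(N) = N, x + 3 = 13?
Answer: sqrt(2317) ≈ 48.135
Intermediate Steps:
x = 10 (x = -3 + 13 = 10)
c(a) = 10*a (c(a) = a*10 = 10*a)
sqrt(c(13) + 2187) = sqrt(10*13 + 2187) = sqrt(130 + 2187) = sqrt(2317)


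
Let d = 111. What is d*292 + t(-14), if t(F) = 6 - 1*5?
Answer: 32413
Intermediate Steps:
t(F) = 1 (t(F) = 6 - 5 = 1)
d*292 + t(-14) = 111*292 + 1 = 32412 + 1 = 32413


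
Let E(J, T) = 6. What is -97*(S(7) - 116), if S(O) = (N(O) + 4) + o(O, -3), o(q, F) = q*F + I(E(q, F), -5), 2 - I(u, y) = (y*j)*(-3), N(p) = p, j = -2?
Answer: 9118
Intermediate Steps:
I(u, y) = 2 - 6*y (I(u, y) = 2 - y*(-2)*(-3) = 2 - (-2*y)*(-3) = 2 - 6*y)
o(q, F) = 32 + F*q (o(q, F) = q*F + (2 - 6*(-5)) = F*q + (2 + 30) = F*q + 32 = 32 + F*q)
S(O) = 36 - 2*O (S(O) = (O + 4) + (32 - 3*O) = (4 + O) + (32 - 3*O) = 36 - 2*O)
-97*(S(7) - 116) = -97*((36 - 2*7) - 116) = -97*((36 - 14) - 116) = -97*(22 - 116) = -97*(-94) = 9118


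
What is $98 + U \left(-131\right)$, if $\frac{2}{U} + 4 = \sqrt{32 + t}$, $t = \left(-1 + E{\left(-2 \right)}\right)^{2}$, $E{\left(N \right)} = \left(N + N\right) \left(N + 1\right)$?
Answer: $\frac{1402}{25} - \frac{262 \sqrt{41}}{25} \approx -11.025$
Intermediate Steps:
$E{\left(N \right)} = 2 N \left(1 + N\right)$
$t = 9$ ($t = \left(-1 + 2 \left(-2\right) \left(1 - 2\right)\right)^{2} = \left(-1 + 2 \left(-2\right) \left(-1\right)\right)^{2} = \left(-1 + 4\right)^{2} = 3^{2} = 9$)
$U = \frac{2}{-4 + \sqrt{41}}$ ($U = \frac{2}{-4 + \sqrt{32 + 9}} = \frac{2}{-4 + \sqrt{41}} \approx 0.83225$)
$98 + U \left(-131\right) = 98 + \left(\frac{8}{25} + \frac{2 \sqrt{41}}{25}\right) \left(-131\right) = 98 - \left(\frac{1048}{25} + \frac{262 \sqrt{41}}{25}\right) = \frac{1402}{25} - \frac{262 \sqrt{41}}{25}$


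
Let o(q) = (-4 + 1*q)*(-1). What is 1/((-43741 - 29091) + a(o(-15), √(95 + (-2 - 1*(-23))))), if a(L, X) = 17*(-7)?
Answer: -1/72951 ≈ -1.3708e-5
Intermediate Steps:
o(q) = 4 - q (o(q) = (-4 + q)*(-1) = 4 - q)
a(L, X) = -119
1/((-43741 - 29091) + a(o(-15), √(95 + (-2 - 1*(-23))))) = 1/((-43741 - 29091) - 119) = 1/(-72832 - 119) = 1/(-72951) = -1/72951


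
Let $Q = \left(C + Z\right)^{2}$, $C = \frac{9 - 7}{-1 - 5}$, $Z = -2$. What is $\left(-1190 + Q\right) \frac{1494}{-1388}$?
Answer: $\frac{884863}{694} \approx 1275.0$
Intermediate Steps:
$C = - \frac{1}{3}$ ($C = \frac{2}{-6} = 2 \left(- \frac{1}{6}\right) = - \frac{1}{3} \approx -0.33333$)
$Q = \frac{49}{9}$ ($Q = \left(- \frac{1}{3} - 2\right)^{2} = \left(- \frac{7}{3}\right)^{2} = \frac{49}{9} \approx 5.4444$)
$\left(-1190 + Q\right) \frac{1494}{-1388} = \left(-1190 + \frac{49}{9}\right) \frac{1494}{-1388} = - \frac{10661 \cdot 1494 \left(- \frac{1}{1388}\right)}{9} = \left(- \frac{10661}{9}\right) \left(- \frac{747}{694}\right) = \frac{884863}{694}$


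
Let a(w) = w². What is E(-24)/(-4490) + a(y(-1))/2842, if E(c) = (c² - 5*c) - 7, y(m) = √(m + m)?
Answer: -983559/6380290 ≈ -0.15416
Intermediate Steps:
y(m) = √2*√m (y(m) = √(2*m) = √2*√m)
E(c) = -7 + c² - 5*c
E(-24)/(-4490) + a(y(-1))/2842 = (-7 + (-24)² - 5*(-24))/(-4490) + (√2*√(-1))²/2842 = (-7 + 576 + 120)*(-1/4490) + (√2*I)²*(1/2842) = 689*(-1/4490) + (I*√2)²*(1/2842) = -689/4490 - 2*1/2842 = -689/4490 - 1/1421 = -983559/6380290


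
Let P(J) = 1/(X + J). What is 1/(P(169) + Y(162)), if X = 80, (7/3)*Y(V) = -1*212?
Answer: -1743/158357 ≈ -0.011007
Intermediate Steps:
Y(V) = -636/7 (Y(V) = 3*(-1*212)/7 = (3/7)*(-212) = -636/7)
P(J) = 1/(80 + J)
1/(P(169) + Y(162)) = 1/(1/(80 + 169) - 636/7) = 1/(1/249 - 636/7) = 1/(-158357/1743) = -1743/158357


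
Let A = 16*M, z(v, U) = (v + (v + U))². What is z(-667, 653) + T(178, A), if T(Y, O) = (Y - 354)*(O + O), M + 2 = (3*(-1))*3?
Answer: 525713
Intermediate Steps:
M = -11 (M = -2 + (3*(-1))*3 = -2 - 3*3 = -2 - 9 = -11)
z(v, U) = (U + 2*v)² (z(v, U) = (v + (U + v))² = (U + 2*v)²)
A = -176 (A = 16*(-11) = -176)
T(Y, O) = 2*O*(-354 + Y) (T(Y, O) = (-354 + Y)*(2*O) = 2*O*(-354 + Y))
z(-667, 653) + T(178, A) = (653 + 2*(-667))² + 2*(-176)*(-354 + 178) = (653 - 1334)² + 2*(-176)*(-176) = (-681)² + 61952 = 463761 + 61952 = 525713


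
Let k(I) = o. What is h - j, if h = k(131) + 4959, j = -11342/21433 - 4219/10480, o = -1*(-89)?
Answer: 1134080146307/224617840 ≈ 5048.9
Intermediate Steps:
o = 89
k(I) = 89
j = -209289987/224617840 (j = -11342*1/21433 - 4219*1/10480 = -11342/21433 - 4219/10480 = -209289987/224617840 ≈ -0.93176)
h = 5048 (h = 89 + 4959 = 5048)
h - j = 5048 - 1*(-209289987/224617840) = 5048 + 209289987/224617840 = 1134080146307/224617840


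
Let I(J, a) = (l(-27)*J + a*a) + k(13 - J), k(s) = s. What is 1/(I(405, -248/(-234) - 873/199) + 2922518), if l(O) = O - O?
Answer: 542098089/1584084921243439 ≈ 3.4222e-7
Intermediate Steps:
l(O) = 0
I(J, a) = 13 + a² - J (I(J, a) = (0*J + a*a) + (13 - J) = (0 + a²) + (13 - J) = a² + (13 - J) = 13 + a² - J)
1/(I(405, -248/(-234) - 873/199) + 2922518) = 1/((13 + (-248/(-234) - 873/199)² - 1*405) + 2922518) = 1/((13 + (-248*(-1/234) - 873*1/199)² - 405) + 2922518) = 1/((13 + (124/117 - 873/199)² - 405) + 2922518) = 1/((13 + (-77465/23283)² - 405) + 2922518) = 1/((13 + 6000826225/542098089 - 405) + 2922518) = 1/(-206501624663/542098089 + 2922518) = 1/(1584084921243439/542098089) = 542098089/1584084921243439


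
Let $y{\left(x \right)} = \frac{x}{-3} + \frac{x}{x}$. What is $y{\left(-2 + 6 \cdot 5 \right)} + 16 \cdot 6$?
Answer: $\frac{263}{3} \approx 87.667$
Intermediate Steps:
$y{\left(x \right)} = 1 - \frac{x}{3}$ ($y{\left(x \right)} = x \left(- \frac{1}{3}\right) + 1 = - \frac{x}{3} + 1 = 1 - \frac{x}{3}$)
$y{\left(-2 + 6 \cdot 5 \right)} + 16 \cdot 6 = \left(1 - \frac{-2 + 6 \cdot 5}{3}\right) + 16 \cdot 6 = \left(1 - \frac{-2 + 30}{3}\right) + 96 = \left(1 - \frac{28}{3}\right) + 96 = - \frac{25}{3} + 96 = \frac{263}{3}$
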